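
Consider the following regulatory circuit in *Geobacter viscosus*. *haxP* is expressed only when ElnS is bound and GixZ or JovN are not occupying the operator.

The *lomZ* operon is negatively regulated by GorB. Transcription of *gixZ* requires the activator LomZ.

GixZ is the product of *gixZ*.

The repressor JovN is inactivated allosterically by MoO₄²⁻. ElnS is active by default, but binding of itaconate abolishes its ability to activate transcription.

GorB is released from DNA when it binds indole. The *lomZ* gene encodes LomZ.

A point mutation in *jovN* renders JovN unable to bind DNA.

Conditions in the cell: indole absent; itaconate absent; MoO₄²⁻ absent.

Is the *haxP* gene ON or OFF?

Indole is absent, so GorB is active.
With repressor GorB bound, *lomZ* is not transcribed.
So LomZ is not produced.
Required activator LomZ is absent, so *gixZ* is not transcribed.
So GixZ is not produced.
JovN is non-functional in this strain, so it has no effect.
Itaconate is absent, so ElnS is active.
No repressor is bound and ElnS is active, so *haxP* is transcribed.

ON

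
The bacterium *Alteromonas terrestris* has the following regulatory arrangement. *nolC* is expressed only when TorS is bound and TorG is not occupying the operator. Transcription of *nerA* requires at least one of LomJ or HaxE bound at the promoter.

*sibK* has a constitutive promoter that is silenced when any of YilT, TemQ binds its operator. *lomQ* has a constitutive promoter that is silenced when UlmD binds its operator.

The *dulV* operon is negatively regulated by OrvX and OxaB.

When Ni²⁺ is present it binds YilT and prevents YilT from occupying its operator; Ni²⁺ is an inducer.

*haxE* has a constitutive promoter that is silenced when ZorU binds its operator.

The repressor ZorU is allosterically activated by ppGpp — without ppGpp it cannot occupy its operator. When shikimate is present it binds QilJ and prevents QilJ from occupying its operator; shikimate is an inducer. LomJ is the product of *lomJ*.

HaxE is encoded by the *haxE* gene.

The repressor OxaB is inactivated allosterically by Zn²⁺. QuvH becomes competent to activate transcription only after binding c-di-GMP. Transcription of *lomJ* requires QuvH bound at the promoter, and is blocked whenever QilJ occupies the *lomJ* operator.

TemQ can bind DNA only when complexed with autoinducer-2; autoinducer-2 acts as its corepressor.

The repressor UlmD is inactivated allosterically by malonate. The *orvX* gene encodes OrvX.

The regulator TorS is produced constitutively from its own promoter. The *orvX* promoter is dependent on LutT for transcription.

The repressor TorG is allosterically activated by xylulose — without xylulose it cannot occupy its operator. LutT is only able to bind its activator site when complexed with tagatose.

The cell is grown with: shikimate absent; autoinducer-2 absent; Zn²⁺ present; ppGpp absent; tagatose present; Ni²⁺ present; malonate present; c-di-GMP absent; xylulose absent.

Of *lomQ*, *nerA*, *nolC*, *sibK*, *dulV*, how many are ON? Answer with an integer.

Malonate is present, so UlmD is inactive.
With no repressor bound, *lomQ* is transcribed.
→ *lomQ* is ON.
c-di-GMP is absent, so QuvH is inactive.
Shikimate is absent, so QilJ is active.
With repressor QilJ bound, *lomJ* is not transcribed.
So LomJ is not produced.
ppGpp is absent, so ZorU is inactive.
With no repressor bound, *haxE* is transcribed.
So HaxE is produced and active.
Activator HaxE is present, so *nerA* is transcribed.
→ *nerA* is ON.
Xylulose is absent, so TorG is inactive.
TorS is produced constitutively and is active.
No repressor is bound and TorS is active, so *nolC* is transcribed.
→ *nolC* is ON.
Ni²⁺ is present, so YilT is inactive.
Autoinducer-2 is absent, so TemQ is inactive.
With no repressor bound, *sibK* is transcribed.
→ *sibK* is ON.
Tagatose is present, so LutT is active.
No repressor is bound and LutT is active, so *orvX* is transcribed.
So OrvX is produced and active.
Zn²⁺ is present, so OxaB is inactive.
With repressor OrvX bound, *dulV* is not transcribed.
→ *dulV* is OFF.
4 of the 5 genes are transcribed.

4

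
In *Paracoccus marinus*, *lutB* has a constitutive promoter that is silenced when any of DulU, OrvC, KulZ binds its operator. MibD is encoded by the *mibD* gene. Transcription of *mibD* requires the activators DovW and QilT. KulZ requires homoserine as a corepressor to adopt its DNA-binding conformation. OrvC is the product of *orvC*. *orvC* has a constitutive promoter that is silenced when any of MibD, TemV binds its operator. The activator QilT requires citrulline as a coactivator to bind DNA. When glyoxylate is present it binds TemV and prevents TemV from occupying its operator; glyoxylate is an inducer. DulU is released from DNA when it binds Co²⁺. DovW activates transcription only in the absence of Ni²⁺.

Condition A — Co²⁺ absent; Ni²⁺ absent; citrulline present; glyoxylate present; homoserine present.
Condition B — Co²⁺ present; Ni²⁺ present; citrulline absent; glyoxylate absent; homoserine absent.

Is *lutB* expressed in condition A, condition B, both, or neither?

Condition A:
Co²⁺ is absent, so DulU is active.
Ni²⁺ is absent, so DovW is active.
Citrulline is present, so QilT is active.
No repressor is bound and DovW and QilT are active, so *mibD* is transcribed.
So MibD is produced and active.
Glyoxylate is present, so TemV is inactive.
With repressor MibD bound, *orvC* is not transcribed.
So OrvC is not produced.
Homoserine is present, so KulZ is active.
With repressor DulU bound, *lutB* is not transcribed.
→ *lutB* is OFF in A.
Condition B:
Co²⁺ is present, so DulU is inactive.
Ni²⁺ is present, so DovW is inactive.
Citrulline is absent, so QilT is inactive.
Required activator DovW is absent, so *mibD* is not transcribed.
So MibD is not produced.
Glyoxylate is absent, so TemV is active.
With repressor TemV bound, *orvC* is not transcribed.
So OrvC is not produced.
Homoserine is absent, so KulZ is inactive.
With no repressor bound, *lutB* is transcribed.
→ *lutB* is ON in B.

B only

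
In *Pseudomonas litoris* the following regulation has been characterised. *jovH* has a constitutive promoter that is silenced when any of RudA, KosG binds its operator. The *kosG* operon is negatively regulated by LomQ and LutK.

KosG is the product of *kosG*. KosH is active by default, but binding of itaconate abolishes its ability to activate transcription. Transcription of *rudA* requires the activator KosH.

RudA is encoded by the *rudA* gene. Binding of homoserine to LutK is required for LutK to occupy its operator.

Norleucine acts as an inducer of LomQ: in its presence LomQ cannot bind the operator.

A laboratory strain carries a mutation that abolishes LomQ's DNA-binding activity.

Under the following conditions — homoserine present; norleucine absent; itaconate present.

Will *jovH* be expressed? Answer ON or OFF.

Itaconate is present, so KosH is inactive.
Required activator KosH is absent, so *rudA* is not transcribed.
So RudA is not produced.
LomQ is non-functional in this strain, so it has no effect.
Homoserine is present, so LutK is active.
With repressor LutK bound, *kosG* is not transcribed.
So KosG is not produced.
With no repressor bound, *jovH* is transcribed.

ON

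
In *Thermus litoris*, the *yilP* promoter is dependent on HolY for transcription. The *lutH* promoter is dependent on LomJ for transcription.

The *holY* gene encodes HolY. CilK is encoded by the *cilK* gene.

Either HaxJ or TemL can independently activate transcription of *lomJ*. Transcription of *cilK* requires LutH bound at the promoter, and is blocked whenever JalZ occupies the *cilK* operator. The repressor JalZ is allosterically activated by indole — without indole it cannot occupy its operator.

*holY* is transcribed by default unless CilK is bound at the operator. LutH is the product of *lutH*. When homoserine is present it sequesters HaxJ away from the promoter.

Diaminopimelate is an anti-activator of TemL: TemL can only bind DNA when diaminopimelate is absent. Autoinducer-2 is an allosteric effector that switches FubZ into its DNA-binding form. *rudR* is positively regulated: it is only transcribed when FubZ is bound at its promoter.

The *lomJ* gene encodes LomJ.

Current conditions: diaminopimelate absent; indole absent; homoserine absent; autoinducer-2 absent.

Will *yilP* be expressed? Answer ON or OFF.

Homoserine is absent, so HaxJ is active.
Diaminopimelate is absent, so TemL is active.
Activator HaxJ is present, so *lomJ* is transcribed.
So LomJ is produced and active.
No repressor is bound and LomJ is active, so *lutH* is transcribed.
So LutH is produced and active.
Indole is absent, so JalZ is inactive.
No repressor is bound and LutH is active, so *cilK* is transcribed.
So CilK is produced and active.
With repressor CilK bound, *holY* is not transcribed.
So HolY is not produced.
Required activator HolY is absent, so *yilP* is not transcribed.

OFF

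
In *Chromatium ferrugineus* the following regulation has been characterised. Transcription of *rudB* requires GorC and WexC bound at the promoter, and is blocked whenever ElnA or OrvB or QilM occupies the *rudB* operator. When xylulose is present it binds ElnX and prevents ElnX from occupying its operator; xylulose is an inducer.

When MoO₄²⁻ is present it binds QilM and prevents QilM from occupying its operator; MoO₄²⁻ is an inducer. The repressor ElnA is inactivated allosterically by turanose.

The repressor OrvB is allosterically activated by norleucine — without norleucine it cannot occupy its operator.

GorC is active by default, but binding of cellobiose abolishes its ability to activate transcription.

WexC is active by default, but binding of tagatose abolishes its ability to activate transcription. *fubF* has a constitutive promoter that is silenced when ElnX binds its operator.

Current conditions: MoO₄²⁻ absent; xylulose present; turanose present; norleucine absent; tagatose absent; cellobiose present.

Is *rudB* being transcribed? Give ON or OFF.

Turanose is present, so ElnA is inactive.
Norleucine is absent, so OrvB is inactive.
Cellobiose is present, so GorC is inactive.
MoO₄²⁻ is absent, so QilM is active.
Tagatose is absent, so WexC is active.
With repressor QilM bound, *rudB* is not transcribed.

OFF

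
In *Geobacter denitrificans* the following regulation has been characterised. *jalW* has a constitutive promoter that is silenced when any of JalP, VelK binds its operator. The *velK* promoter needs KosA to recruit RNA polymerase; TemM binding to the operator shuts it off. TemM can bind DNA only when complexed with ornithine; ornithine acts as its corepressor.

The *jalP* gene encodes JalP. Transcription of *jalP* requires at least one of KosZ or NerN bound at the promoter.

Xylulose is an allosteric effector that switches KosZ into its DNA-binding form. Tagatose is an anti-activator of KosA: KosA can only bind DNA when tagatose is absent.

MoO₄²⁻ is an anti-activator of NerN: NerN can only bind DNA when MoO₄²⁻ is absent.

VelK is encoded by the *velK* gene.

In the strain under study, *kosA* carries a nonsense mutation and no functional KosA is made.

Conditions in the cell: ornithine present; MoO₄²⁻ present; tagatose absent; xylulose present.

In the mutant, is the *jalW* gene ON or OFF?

OFF

Xylulose is present, so KosZ is active.
MoO₄²⁻ is present, so NerN is inactive.
Activator KosZ is present, so *jalP* is transcribed.
So JalP is produced and active.
KosA is non-functional in this strain, so it has no effect.
Ornithine is present, so TemM is active.
With repressor TemM bound, *velK* is not transcribed.
So VelK is not produced.
With repressor JalP bound, *jalW* is not transcribed.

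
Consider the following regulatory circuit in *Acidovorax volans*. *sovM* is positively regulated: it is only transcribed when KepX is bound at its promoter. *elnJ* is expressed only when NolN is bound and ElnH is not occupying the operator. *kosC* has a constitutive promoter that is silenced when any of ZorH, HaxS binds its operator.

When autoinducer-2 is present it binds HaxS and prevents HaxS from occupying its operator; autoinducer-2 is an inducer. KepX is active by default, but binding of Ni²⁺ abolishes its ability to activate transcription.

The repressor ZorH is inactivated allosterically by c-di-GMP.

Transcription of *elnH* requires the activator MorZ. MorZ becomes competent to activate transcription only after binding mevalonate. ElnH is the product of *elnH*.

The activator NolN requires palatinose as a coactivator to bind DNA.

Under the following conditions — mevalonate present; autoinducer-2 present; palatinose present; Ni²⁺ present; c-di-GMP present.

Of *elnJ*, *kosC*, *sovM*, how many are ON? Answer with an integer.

Mevalonate is present, so MorZ is active.
No repressor is bound and MorZ is active, so *elnH* is transcribed.
So ElnH is produced and active.
Palatinose is present, so NolN is active.
With repressor ElnH bound, *elnJ* is not transcribed.
→ *elnJ* is OFF.
c-di-GMP is present, so ZorH is inactive.
Autoinducer-2 is present, so HaxS is inactive.
With no repressor bound, *kosC* is transcribed.
→ *kosC* is ON.
Ni²⁺ is present, so KepX is inactive.
Required activator KepX is absent, so *sovM* is not transcribed.
→ *sovM* is OFF.
1 of the 3 genes is transcribed.

1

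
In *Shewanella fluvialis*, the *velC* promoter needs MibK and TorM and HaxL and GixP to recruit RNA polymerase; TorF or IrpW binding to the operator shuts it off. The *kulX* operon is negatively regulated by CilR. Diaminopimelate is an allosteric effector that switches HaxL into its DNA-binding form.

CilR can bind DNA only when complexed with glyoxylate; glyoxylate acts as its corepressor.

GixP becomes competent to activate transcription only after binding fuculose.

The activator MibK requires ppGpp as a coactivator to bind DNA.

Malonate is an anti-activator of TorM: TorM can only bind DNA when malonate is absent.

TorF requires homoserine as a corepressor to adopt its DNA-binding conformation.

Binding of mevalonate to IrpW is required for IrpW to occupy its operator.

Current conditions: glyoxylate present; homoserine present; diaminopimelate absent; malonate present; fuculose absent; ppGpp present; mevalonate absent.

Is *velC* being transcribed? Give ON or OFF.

ppGpp is present, so MibK is active.
Homoserine is present, so TorF is active.
Mevalonate is absent, so IrpW is inactive.
Malonate is present, so TorM is inactive.
Diaminopimelate is absent, so HaxL is inactive.
Fuculose is absent, so GixP is inactive.
With repressor TorF bound, *velC* is not transcribed.

OFF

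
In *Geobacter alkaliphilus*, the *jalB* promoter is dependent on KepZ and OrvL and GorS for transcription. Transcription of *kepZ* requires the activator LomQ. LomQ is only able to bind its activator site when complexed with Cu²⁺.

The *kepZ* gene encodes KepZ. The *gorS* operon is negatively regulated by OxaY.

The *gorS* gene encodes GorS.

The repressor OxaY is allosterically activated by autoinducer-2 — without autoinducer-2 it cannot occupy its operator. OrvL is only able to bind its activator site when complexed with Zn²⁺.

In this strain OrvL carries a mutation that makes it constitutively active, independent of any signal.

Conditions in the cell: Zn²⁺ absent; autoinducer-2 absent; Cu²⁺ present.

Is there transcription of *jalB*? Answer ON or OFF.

ON

Cu²⁺ is present, so LomQ is active.
No repressor is bound and LomQ is active, so *kepZ* is transcribed.
So KepZ is produced and active.
OrvL is constitutively active in this strain.
Autoinducer-2 is absent, so OxaY is inactive.
With no repressor bound, *gorS* is transcribed.
So GorS is produced and active.
No repressor is bound and KepZ and OrvL and GorS are active, so *jalB* is transcribed.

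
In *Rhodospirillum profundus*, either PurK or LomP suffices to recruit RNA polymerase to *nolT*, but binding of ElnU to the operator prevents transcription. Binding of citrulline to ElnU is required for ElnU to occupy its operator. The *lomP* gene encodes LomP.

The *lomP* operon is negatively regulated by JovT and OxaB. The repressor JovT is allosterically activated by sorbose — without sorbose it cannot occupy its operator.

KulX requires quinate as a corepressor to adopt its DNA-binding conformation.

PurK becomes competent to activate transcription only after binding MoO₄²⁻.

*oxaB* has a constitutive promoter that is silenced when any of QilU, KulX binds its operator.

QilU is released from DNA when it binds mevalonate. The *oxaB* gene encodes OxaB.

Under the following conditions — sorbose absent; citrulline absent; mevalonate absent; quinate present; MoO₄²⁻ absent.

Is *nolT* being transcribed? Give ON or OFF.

MoO₄²⁻ is absent, so PurK is inactive.
Citrulline is absent, so ElnU is inactive.
Sorbose is absent, so JovT is inactive.
Mevalonate is absent, so QilU is active.
Quinate is present, so KulX is active.
With repressor QilU bound, *oxaB* is not transcribed.
So OxaB is not produced.
With no repressor bound, *lomP* is transcribed.
So LomP is produced and active.
Activator LomP is present, so *nolT* is transcribed.

ON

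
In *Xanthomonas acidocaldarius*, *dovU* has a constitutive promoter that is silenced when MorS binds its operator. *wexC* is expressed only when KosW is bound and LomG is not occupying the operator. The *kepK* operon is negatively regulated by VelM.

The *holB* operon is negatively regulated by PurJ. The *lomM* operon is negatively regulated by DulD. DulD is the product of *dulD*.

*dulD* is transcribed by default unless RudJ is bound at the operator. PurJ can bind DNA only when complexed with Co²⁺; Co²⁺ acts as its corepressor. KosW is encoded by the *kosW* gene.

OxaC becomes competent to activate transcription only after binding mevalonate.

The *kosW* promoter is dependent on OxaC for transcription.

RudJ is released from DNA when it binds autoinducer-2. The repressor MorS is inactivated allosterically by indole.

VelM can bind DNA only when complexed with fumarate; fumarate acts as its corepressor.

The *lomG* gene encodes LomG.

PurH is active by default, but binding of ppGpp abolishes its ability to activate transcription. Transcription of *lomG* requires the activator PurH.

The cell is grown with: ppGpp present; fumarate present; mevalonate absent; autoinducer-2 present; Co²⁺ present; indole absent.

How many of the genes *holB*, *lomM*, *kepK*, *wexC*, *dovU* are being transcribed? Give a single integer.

0

Co²⁺ is present, so PurJ is active.
With repressor PurJ bound, *holB* is not transcribed.
→ *holB* is OFF.
Autoinducer-2 is present, so RudJ is inactive.
With no repressor bound, *dulD* is transcribed.
So DulD is produced and active.
With repressor DulD bound, *lomM* is not transcribed.
→ *lomM* is OFF.
Fumarate is present, so VelM is active.
With repressor VelM bound, *kepK* is not transcribed.
→ *kepK* is OFF.
Mevalonate is absent, so OxaC is inactive.
Required activator OxaC is absent, so *kosW* is not transcribed.
So KosW is not produced.
ppGpp is present, so PurH is inactive.
Required activator PurH is absent, so *lomG* is not transcribed.
So LomG is not produced.
Required activator KosW is absent, so *wexC* is not transcribed.
→ *wexC* is OFF.
Indole is absent, so MorS is active.
With repressor MorS bound, *dovU* is not transcribed.
→ *dovU* is OFF.
0 of the 5 genes are transcribed.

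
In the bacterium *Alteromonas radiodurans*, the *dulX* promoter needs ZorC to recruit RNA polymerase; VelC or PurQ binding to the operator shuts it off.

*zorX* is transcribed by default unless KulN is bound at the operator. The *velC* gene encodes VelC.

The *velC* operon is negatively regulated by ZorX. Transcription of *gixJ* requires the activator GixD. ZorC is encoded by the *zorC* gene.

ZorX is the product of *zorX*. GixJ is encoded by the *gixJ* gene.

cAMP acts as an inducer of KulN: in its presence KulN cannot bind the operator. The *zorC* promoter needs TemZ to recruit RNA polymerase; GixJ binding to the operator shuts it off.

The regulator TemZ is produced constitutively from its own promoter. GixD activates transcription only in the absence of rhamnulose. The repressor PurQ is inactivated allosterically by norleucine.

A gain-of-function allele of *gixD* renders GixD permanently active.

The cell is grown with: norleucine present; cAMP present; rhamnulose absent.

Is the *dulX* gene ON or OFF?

GixD is constitutively active in this strain.
No repressor is bound and GixD is active, so *gixJ* is transcribed.
So GixJ is produced and active.
TemZ is produced constitutively and is active.
With repressor GixJ bound, *zorC* is not transcribed.
So ZorC is not produced.
cAMP is present, so KulN is inactive.
With no repressor bound, *zorX* is transcribed.
So ZorX is produced and active.
With repressor ZorX bound, *velC* is not transcribed.
So VelC is not produced.
Norleucine is present, so PurQ is inactive.
Required activator ZorC is absent, so *dulX* is not transcribed.

OFF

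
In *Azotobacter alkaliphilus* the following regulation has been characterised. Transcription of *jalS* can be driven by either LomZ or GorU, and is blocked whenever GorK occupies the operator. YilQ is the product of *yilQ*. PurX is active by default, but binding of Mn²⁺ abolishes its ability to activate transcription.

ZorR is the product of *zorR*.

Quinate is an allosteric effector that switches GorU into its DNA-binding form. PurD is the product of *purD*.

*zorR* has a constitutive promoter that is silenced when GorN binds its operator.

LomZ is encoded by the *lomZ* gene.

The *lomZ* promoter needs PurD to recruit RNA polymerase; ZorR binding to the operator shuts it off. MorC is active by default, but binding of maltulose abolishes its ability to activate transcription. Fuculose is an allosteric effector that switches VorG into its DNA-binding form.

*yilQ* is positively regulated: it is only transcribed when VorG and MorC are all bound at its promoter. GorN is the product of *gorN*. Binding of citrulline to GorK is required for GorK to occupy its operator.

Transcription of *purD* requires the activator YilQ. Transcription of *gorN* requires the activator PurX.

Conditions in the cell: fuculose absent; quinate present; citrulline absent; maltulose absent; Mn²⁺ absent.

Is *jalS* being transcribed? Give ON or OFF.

Fuculose is absent, so VorG is inactive.
Maltulose is absent, so MorC is active.
Required activator VorG is absent, so *yilQ* is not transcribed.
So YilQ is not produced.
Required activator YilQ is absent, so *purD* is not transcribed.
So PurD is not produced.
Mn²⁺ is absent, so PurX is active.
No repressor is bound and PurX is active, so *gorN* is transcribed.
So GorN is produced and active.
With repressor GorN bound, *zorR* is not transcribed.
So ZorR is not produced.
Required activator PurD is absent, so *lomZ* is not transcribed.
So LomZ is not produced.
Quinate is present, so GorU is active.
Citrulline is absent, so GorK is inactive.
Activator GorU is present, so *jalS* is transcribed.

ON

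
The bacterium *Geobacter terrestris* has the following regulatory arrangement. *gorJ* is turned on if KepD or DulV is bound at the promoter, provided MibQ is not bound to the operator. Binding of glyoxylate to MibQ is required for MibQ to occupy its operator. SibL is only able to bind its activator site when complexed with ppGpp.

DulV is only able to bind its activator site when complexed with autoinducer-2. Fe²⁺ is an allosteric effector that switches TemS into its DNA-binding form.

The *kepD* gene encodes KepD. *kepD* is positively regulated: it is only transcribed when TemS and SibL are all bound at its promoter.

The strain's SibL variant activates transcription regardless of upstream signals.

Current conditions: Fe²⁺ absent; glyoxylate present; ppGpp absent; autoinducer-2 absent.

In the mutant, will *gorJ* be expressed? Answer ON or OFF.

OFF

Fe²⁺ is absent, so TemS is inactive.
SibL is constitutively active in this strain.
Required activator TemS is absent, so *kepD* is not transcribed.
So KepD is not produced.
Glyoxylate is present, so MibQ is active.
Autoinducer-2 is absent, so DulV is inactive.
With repressor MibQ bound, *gorJ* is not transcribed.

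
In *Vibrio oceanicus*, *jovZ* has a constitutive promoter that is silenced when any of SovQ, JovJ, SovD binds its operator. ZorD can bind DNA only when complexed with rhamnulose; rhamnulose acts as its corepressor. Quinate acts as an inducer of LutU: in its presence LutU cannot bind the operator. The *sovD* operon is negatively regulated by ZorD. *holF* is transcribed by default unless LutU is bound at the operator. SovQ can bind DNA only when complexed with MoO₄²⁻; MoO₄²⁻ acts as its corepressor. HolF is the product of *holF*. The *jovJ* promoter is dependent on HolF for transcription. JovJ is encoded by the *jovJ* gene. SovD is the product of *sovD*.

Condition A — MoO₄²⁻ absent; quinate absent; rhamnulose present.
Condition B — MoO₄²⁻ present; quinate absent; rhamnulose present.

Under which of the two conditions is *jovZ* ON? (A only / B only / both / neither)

A only

Condition A:
MoO₄²⁻ is absent, so SovQ is inactive.
Quinate is absent, so LutU is active.
With repressor LutU bound, *holF* is not transcribed.
So HolF is not produced.
Required activator HolF is absent, so *jovJ* is not transcribed.
So JovJ is not produced.
Rhamnulose is present, so ZorD is active.
With repressor ZorD bound, *sovD* is not transcribed.
So SovD is not produced.
With no repressor bound, *jovZ* is transcribed.
→ *jovZ* is ON in A.
Condition B:
MoO₄²⁻ is present, so SovQ is active.
Quinate is absent, so LutU is active.
With repressor LutU bound, *holF* is not transcribed.
So HolF is not produced.
Required activator HolF is absent, so *jovJ* is not transcribed.
So JovJ is not produced.
Rhamnulose is present, so ZorD is active.
With repressor ZorD bound, *sovD* is not transcribed.
So SovD is not produced.
With repressor SovQ bound, *jovZ* is not transcribed.
→ *jovZ* is OFF in B.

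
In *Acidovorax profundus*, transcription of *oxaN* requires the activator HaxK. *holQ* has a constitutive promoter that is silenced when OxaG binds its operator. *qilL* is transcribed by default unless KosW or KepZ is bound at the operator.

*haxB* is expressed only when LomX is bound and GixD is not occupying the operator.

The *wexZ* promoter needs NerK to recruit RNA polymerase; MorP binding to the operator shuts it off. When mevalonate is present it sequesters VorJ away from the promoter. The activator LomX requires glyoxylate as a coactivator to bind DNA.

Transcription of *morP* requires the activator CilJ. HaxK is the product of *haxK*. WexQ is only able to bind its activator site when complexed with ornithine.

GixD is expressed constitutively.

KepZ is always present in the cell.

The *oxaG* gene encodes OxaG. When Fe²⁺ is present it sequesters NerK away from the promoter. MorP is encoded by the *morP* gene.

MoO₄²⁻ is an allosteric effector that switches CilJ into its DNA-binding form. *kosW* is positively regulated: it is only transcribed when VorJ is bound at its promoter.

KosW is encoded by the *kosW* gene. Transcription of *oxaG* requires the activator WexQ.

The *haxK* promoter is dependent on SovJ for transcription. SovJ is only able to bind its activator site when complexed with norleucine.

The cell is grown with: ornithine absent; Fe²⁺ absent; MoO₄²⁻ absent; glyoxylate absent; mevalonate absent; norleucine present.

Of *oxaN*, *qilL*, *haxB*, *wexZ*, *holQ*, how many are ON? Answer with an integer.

Norleucine is present, so SovJ is active.
No repressor is bound and SovJ is active, so *haxK* is transcribed.
So HaxK is produced and active.
No repressor is bound and HaxK is active, so *oxaN* is transcribed.
→ *oxaN* is ON.
Mevalonate is absent, so VorJ is active.
No repressor is bound and VorJ is active, so *kosW* is transcribed.
So KosW is produced and active.
KepZ is produced constitutively and is active.
With repressor KosW bound, *qilL* is not transcribed.
→ *qilL* is OFF.
GixD is produced constitutively and is active.
Glyoxylate is absent, so LomX is inactive.
With repressor GixD bound, *haxB* is not transcribed.
→ *haxB* is OFF.
MoO₄²⁻ is absent, so CilJ is inactive.
Required activator CilJ is absent, so *morP* is not transcribed.
So MorP is not produced.
Fe²⁺ is absent, so NerK is active.
No repressor is bound and NerK is active, so *wexZ* is transcribed.
→ *wexZ* is ON.
Ornithine is absent, so WexQ is inactive.
Required activator WexQ is absent, so *oxaG* is not transcribed.
So OxaG is not produced.
With no repressor bound, *holQ* is transcribed.
→ *holQ* is ON.
3 of the 5 genes are transcribed.

3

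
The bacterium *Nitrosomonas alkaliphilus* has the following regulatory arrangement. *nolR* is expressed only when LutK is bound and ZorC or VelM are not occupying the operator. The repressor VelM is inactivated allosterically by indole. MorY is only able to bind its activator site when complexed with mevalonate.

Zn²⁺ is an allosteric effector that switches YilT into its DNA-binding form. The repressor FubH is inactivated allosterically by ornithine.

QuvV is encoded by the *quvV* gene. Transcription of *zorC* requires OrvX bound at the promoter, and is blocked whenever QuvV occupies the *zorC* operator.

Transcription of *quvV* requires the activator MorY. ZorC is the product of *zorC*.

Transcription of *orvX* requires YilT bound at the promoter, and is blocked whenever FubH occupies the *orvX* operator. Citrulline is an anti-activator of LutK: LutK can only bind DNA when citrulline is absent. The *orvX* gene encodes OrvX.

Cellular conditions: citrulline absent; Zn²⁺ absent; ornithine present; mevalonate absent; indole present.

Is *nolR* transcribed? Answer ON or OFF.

ON

Citrulline is absent, so LutK is active.
Mevalonate is absent, so MorY is inactive.
Required activator MorY is absent, so *quvV* is not transcribed.
So QuvV is not produced.
Ornithine is present, so FubH is inactive.
Zn²⁺ is absent, so YilT is inactive.
Required activator YilT is absent, so *orvX* is not transcribed.
So OrvX is not produced.
Required activator OrvX is absent, so *zorC* is not transcribed.
So ZorC is not produced.
Indole is present, so VelM is inactive.
No repressor is bound and LutK is active, so *nolR* is transcribed.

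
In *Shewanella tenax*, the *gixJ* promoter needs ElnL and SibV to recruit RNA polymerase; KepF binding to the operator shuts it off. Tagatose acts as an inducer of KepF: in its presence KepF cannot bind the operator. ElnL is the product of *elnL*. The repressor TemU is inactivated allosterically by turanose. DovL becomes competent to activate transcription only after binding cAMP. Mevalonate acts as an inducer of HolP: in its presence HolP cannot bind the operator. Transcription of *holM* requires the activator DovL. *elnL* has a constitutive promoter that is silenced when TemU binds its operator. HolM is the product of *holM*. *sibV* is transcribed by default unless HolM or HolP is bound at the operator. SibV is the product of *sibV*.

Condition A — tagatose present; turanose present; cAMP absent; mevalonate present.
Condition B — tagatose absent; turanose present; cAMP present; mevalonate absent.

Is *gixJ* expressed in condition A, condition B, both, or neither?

A only

Condition A:
Tagatose is present, so KepF is inactive.
Turanose is present, so TemU is inactive.
With no repressor bound, *elnL* is transcribed.
So ElnL is produced and active.
cAMP is absent, so DovL is inactive.
Required activator DovL is absent, so *holM* is not transcribed.
So HolM is not produced.
Mevalonate is present, so HolP is inactive.
With no repressor bound, *sibV* is transcribed.
So SibV is produced and active.
No repressor is bound and ElnL and SibV are active, so *gixJ* is transcribed.
→ *gixJ* is ON in A.
Condition B:
Tagatose is absent, so KepF is active.
Turanose is present, so TemU is inactive.
With no repressor bound, *elnL* is transcribed.
So ElnL is produced and active.
cAMP is present, so DovL is active.
No repressor is bound and DovL is active, so *holM* is transcribed.
So HolM is produced and active.
Mevalonate is absent, so HolP is active.
With repressor HolM bound, *sibV* is not transcribed.
So SibV is not produced.
With repressor KepF bound, *gixJ* is not transcribed.
→ *gixJ* is OFF in B.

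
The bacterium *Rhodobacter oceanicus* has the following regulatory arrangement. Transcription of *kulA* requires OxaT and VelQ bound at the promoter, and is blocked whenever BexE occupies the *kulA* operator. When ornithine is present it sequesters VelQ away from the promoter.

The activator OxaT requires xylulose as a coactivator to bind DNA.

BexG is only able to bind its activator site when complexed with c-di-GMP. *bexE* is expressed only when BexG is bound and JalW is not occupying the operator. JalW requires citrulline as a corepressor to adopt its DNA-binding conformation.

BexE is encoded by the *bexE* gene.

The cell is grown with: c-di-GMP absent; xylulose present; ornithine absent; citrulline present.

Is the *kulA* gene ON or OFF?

ON

Xylulose is present, so OxaT is active.
Ornithine is absent, so VelQ is active.
Citrulline is present, so JalW is active.
c-di-GMP is absent, so BexG is inactive.
With repressor JalW bound, *bexE* is not transcribed.
So BexE is not produced.
No repressor is bound and OxaT and VelQ are active, so *kulA* is transcribed.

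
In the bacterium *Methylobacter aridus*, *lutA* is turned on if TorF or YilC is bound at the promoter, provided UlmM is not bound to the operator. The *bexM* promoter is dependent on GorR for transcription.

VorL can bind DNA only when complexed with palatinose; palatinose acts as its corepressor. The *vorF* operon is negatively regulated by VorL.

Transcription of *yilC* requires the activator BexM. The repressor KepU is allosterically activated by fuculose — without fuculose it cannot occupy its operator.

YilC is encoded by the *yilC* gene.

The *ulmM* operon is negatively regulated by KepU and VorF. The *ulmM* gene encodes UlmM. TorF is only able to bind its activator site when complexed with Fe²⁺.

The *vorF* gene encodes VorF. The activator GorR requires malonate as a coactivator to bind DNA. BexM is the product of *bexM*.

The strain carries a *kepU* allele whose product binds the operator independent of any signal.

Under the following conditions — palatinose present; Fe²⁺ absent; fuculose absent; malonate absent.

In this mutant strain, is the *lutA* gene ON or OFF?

Fe²⁺ is absent, so TorF is inactive.
Malonate is absent, so GorR is inactive.
Required activator GorR is absent, so *bexM* is not transcribed.
So BexM is not produced.
Required activator BexM is absent, so *yilC* is not transcribed.
So YilC is not produced.
KepU is constitutively active in this strain.
Palatinose is present, so VorL is active.
With repressor VorL bound, *vorF* is not transcribed.
So VorF is not produced.
With repressor KepU bound, *ulmM* is not transcribed.
So UlmM is not produced.
No activator is available at the *lutA* promoter, so *lutA* is not transcribed.

OFF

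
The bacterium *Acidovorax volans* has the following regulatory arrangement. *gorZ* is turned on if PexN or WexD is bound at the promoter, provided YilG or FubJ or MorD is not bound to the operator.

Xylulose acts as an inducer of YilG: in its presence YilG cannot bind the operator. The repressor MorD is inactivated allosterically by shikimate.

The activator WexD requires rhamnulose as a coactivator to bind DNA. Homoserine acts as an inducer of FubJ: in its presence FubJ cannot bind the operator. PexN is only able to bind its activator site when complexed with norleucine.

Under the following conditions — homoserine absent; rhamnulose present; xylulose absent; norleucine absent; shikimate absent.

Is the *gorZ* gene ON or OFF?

Norleucine is absent, so PexN is inactive.
Rhamnulose is present, so WexD is active.
Xylulose is absent, so YilG is active.
Homoserine is absent, so FubJ is active.
Shikimate is absent, so MorD is active.
With repressor YilG bound, *gorZ* is not transcribed.

OFF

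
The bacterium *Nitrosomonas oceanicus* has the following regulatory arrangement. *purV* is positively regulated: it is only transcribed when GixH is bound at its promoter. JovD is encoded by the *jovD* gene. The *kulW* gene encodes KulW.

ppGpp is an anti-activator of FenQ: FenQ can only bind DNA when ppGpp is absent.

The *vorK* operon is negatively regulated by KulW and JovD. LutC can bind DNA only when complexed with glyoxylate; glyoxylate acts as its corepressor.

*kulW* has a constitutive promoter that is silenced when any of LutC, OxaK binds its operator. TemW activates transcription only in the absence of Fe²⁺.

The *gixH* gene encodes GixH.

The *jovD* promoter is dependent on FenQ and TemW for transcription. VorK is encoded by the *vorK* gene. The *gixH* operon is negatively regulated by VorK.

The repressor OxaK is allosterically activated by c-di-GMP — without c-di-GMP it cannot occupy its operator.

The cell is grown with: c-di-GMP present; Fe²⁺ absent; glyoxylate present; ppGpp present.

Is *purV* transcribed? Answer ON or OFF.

Glyoxylate is present, so LutC is active.
c-di-GMP is present, so OxaK is active.
With repressor LutC bound, *kulW* is not transcribed.
So KulW is not produced.
ppGpp is present, so FenQ is inactive.
Fe²⁺ is absent, so TemW is active.
Required activator FenQ is absent, so *jovD* is not transcribed.
So JovD is not produced.
With no repressor bound, *vorK* is transcribed.
So VorK is produced and active.
With repressor VorK bound, *gixH* is not transcribed.
So GixH is not produced.
Required activator GixH is absent, so *purV* is not transcribed.

OFF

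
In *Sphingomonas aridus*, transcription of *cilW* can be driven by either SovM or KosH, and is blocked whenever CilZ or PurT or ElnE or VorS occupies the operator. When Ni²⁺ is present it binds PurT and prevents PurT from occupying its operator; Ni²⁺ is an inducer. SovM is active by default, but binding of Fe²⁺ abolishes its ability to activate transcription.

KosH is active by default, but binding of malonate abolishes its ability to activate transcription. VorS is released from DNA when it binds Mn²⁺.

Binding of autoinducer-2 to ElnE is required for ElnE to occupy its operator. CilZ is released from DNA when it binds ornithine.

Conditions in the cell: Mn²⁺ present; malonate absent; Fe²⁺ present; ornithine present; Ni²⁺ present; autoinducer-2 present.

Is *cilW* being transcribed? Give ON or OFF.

Ornithine is present, so CilZ is inactive.
Ni²⁺ is present, so PurT is inactive.
Autoinducer-2 is present, so ElnE is active.
Fe²⁺ is present, so SovM is inactive.
Mn²⁺ is present, so VorS is inactive.
Malonate is absent, so KosH is active.
With repressor ElnE bound, *cilW* is not transcribed.

OFF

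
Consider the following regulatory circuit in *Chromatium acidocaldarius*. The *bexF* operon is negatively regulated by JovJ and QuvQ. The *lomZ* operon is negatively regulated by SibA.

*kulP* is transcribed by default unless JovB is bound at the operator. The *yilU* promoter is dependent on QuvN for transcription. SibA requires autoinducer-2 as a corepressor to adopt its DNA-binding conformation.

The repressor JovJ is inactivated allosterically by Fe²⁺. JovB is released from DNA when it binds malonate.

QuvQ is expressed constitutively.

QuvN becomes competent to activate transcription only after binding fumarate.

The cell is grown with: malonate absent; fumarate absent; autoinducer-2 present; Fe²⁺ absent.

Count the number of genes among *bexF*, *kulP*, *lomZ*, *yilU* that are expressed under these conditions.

0

Fe²⁺ is absent, so JovJ is active.
QuvQ is produced constitutively and is active.
With repressor JovJ bound, *bexF* is not transcribed.
→ *bexF* is OFF.
Malonate is absent, so JovB is active.
With repressor JovB bound, *kulP* is not transcribed.
→ *kulP* is OFF.
Autoinducer-2 is present, so SibA is active.
With repressor SibA bound, *lomZ* is not transcribed.
→ *lomZ* is OFF.
Fumarate is absent, so QuvN is inactive.
Required activator QuvN is absent, so *yilU* is not transcribed.
→ *yilU* is OFF.
0 of the 4 genes are transcribed.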